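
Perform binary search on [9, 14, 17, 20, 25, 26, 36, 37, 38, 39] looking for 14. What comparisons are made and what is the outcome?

Binary search for 14 in [9, 14, 17, 20, 25, 26, 36, 37, 38, 39]:

lo=0, hi=9, mid=4, arr[mid]=25 -> 25 > 14, search left half
lo=0, hi=3, mid=1, arr[mid]=14 -> Found target at index 1!

Binary search finds 14 at index 1 after 2 comparisons. The search repeatedly halves the search space by comparing with the middle element.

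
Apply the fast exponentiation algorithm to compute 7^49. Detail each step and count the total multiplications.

Computing 7^49 by squaring (build up from 7^1; each line after the first costs one multiplication):

7^1 = 7
7^2 = (7^1)^2 = 7^2 = 49
7^3 = 7 * 7^2 = 7 * 49 = 343
7^6 = (7^3)^2 = 343^2 = 117649
7^12 = (7^6)^2 = 117649^2 = 13841287201
7^24 = (7^12)^2 = 13841287201^2 = 191581231380566414401
7^48 = (7^24)^2 = 191581231380566414401^2 = 36703368217294125441230211032033660188801
7^49 = 7 * 7^48 = 7 * 36703368217294125441230211032033660188801 = 256923577521058878088611477224235621321607

Result: 256923577521058878088611477224235621321607
Multiplications needed: 7 (7 lines after 7^1)

7^49 = 256923577521058878088611477224235621321607. Using exponentiation by squaring, this requires 7 multiplications. The key idea: if the exponent is even, square the half-power; if odd, multiply by the base once.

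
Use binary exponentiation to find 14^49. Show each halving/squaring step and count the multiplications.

Computing 14^49 by squaring (build up from 14^1; each line after the first costs one multiplication):

14^1 = 14
14^2 = (14^1)^2 = 14^2 = 196
14^3 = 14 * 14^2 = 14 * 196 = 2744
14^6 = (14^3)^2 = 2744^2 = 7529536
14^12 = (14^6)^2 = 7529536^2 = 56693912375296
14^24 = (14^12)^2 = 56693912375296^2 = 3214199700417740936751087616
14^48 = (14^24)^2 = 3214199700417740936751087616^2 = 10331079714165495587340637070279506584015829758908563456
14^49 = 14 * 14^48 = 14 * 10331079714165495587340637070279506584015829758908563456 = 144635115998316938222768918983913092176221616624719888384

Result: 144635115998316938222768918983913092176221616624719888384
Multiplications needed: 7 (7 lines after 14^1)

14^49 = 144635115998316938222768918983913092176221616624719888384. Using exponentiation by squaring, this requires 7 multiplications. The key idea: if the exponent is even, square the half-power; if odd, multiply by the base once.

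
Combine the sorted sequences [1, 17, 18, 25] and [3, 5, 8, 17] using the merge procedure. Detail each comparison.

Merging process:

Compare 1 vs 3: take 1 from left. Merged: [1]
Compare 17 vs 3: take 3 from right. Merged: [1, 3]
Compare 17 vs 5: take 5 from right. Merged: [1, 3, 5]
Compare 17 vs 8: take 8 from right. Merged: [1, 3, 5, 8]
Compare 17 vs 17: take 17 from left. Merged: [1, 3, 5, 8, 17]
Compare 18 vs 17: take 17 from right. Merged: [1, 3, 5, 8, 17, 17]
Append remaining from left: [18, 25]. Merged: [1, 3, 5, 8, 17, 17, 18, 25]

Final merged array: [1, 3, 5, 8, 17, 17, 18, 25]
Total comparisons: 6

The merged array is [1, 3, 5, 8, 17, 17, 18, 25], requiring 6 comparisons. The merge step runs in O(n) time where n is the total number of elements.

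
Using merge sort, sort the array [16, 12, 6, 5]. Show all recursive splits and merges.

Merge sort trace:

Split: [16, 12, 6, 5] -> [16, 12] and [6, 5]
  Split: [16, 12] -> [16] and [12]
  Merge: [16] + [12] -> [12, 16]
  Split: [6, 5] -> [6] and [5]
  Merge: [6] + [5] -> [5, 6]
Merge: [12, 16] + [5, 6] -> [5, 6, 12, 16]

Final sorted array: [5, 6, 12, 16]

The merge sort proceeds by recursively splitting the array and merging sorted halves.
After all merges, the sorted array is [5, 6, 12, 16].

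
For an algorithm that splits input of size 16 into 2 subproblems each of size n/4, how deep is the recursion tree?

For divide and conquer with division factor 4:

Problem sizes at each level:
Level 0: 16
Level 1: 4
Level 2: 1

The root is level 0 and the size-1 base case is level 2 (the tree spans levels 0 through 2, i.e. 3 levels counting the root), so the depth is the number of divisions: log_4(16) = 2

The recursion tree depth is log_4(16) = 2. At each level, the problem size is divided by 4, so it takes 2 divisions to reduce to a base case of size 1. The algorithm makes 2 recursive calls at each level.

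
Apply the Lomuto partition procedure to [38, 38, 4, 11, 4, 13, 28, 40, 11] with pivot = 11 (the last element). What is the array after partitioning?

Lomuto partition with pivot = 11:

Initial array: [38, 38, 4, 11, 4, 13, 28, 40, 11]

arr[0]=38 > 11: no swap
arr[1]=38 > 11: no swap
arr[2]=4 <= 11: swap with position 0, array becomes [4, 38, 38, 11, 4, 13, 28, 40, 11]
arr[3]=11 <= 11: swap with position 1, array becomes [4, 11, 38, 38, 4, 13, 28, 40, 11]
arr[4]=4 <= 11: swap with position 2, array becomes [4, 11, 4, 38, 38, 13, 28, 40, 11]
arr[5]=13 > 11: no swap
arr[6]=28 > 11: no swap
arr[7]=40 > 11: no swap

Place pivot at position 3: [4, 11, 4, 11, 38, 13, 28, 40, 38]
Pivot position: 3

After partitioning with pivot 11, the array becomes [4, 11, 4, 11, 38, 13, 28, 40, 38]. The pivot is placed at index 3. All elements to the left of the pivot are <= 11, and all elements to the right are > 11.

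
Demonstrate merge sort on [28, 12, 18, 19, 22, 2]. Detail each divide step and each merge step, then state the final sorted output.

Merge sort trace:

Split: [28, 12, 18, 19, 22, 2] -> [28, 12, 18] and [19, 22, 2]
  Split: [28, 12, 18] -> [28] and [12, 18]
    Split: [12, 18] -> [12] and [18]
    Merge: [12] + [18] -> [12, 18]
  Merge: [28] + [12, 18] -> [12, 18, 28]
  Split: [19, 22, 2] -> [19] and [22, 2]
    Split: [22, 2] -> [22] and [2]
    Merge: [22] + [2] -> [2, 22]
  Merge: [19] + [2, 22] -> [2, 19, 22]
Merge: [12, 18, 28] + [2, 19, 22] -> [2, 12, 18, 19, 22, 28]

Final sorted array: [2, 12, 18, 19, 22, 28]

The merge sort proceeds by recursively splitting the array and merging sorted halves.
After all merges, the sorted array is [2, 12, 18, 19, 22, 28].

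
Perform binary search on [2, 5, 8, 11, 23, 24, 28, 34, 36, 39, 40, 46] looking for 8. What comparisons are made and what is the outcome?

Binary search for 8 in [2, 5, 8, 11, 23, 24, 28, 34, 36, 39, 40, 46]:

lo=0, hi=11, mid=5, arr[mid]=24 -> 24 > 8, search left half
lo=0, hi=4, mid=2, arr[mid]=8 -> Found target at index 2!

Binary search finds 8 at index 2 after 2 comparisons. The search repeatedly halves the search space by comparing with the middle element.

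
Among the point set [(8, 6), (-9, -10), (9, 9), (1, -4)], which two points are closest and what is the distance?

Computing all pairwise distances among 4 points:

d((8, 6), (-9, -10)) = 23.3452
d((8, 6), (9, 9)) = 3.1623 <-- minimum
d((8, 6), (1, -4)) = 12.2066
d((-9, -10), (9, 9)) = 26.1725
d((-9, -10), (1, -4)) = 11.6619
d((9, 9), (1, -4)) = 15.2643

Closest pair: (8, 6) and (9, 9) with distance 3.1623

The closest pair is (8, 6) and (9, 9) with Euclidean distance 3.1623. For 4 points, brute-force pairwise comparison is shown above. For large n, the divide-and-conquer algorithm (sort by x, recurse on halves, check the dividing strip) achieves O(n log n).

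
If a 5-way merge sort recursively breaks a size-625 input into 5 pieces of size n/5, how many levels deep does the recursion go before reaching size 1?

For divide and conquer with division factor 5:

Problem sizes at each level:
Level 0: 625
Level 1: 125
Level 2: 25
Level 3: 5
Level 4: 1

The root is level 0 and the size-1 base case is level 4 (the tree spans levels 0 through 4, i.e. 5 levels counting the root), so the depth is the number of divisions: log_5(625) = 4

The recursion tree depth is log_5(625) = 4. At each level, the problem size is divided by 5, so it takes 4 divisions to reduce to a base case of size 1. The algorithm makes 5 recursive calls at each level.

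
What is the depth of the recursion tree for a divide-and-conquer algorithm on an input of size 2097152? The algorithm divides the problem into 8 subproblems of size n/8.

For divide and conquer with division factor 8:

Problem sizes at each level:
Level 0: 2097152
Level 1: 262144
Level 2: 32768
Level 3: 4096
Level 4: 512
Level 5: 64
Level 6: 8
Level 7: 1

The root is level 0 and the size-1 base case is level 7 (the tree spans levels 0 through 7, i.e. 8 levels counting the root), so the depth is the number of divisions: log_8(2097152) = 7

The recursion tree depth is log_8(2097152) = 7. At each level, the problem size is divided by 8, so it takes 7 divisions to reduce to a base case of size 1. The algorithm makes 8 recursive calls at each level.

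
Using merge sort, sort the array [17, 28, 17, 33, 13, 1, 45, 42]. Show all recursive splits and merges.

Merge sort trace:

Split: [17, 28, 17, 33, 13, 1, 45, 42] -> [17, 28, 17, 33] and [13, 1, 45, 42]
  Split: [17, 28, 17, 33] -> [17, 28] and [17, 33]
    Split: [17, 28] -> [17] and [28]
    Merge: [17] + [28] -> [17, 28]
    Split: [17, 33] -> [17] and [33]
    Merge: [17] + [33] -> [17, 33]
  Merge: [17, 28] + [17, 33] -> [17, 17, 28, 33]
  Split: [13, 1, 45, 42] -> [13, 1] and [45, 42]
    Split: [13, 1] -> [13] and [1]
    Merge: [13] + [1] -> [1, 13]
    Split: [45, 42] -> [45] and [42]
    Merge: [45] + [42] -> [42, 45]
  Merge: [1, 13] + [42, 45] -> [1, 13, 42, 45]
Merge: [17, 17, 28, 33] + [1, 13, 42, 45] -> [1, 13, 17, 17, 28, 33, 42, 45]

Final sorted array: [1, 13, 17, 17, 28, 33, 42, 45]

The merge sort proceeds by recursively splitting the array and merging sorted halves.
After all merges, the sorted array is [1, 13, 17, 17, 28, 33, 42, 45].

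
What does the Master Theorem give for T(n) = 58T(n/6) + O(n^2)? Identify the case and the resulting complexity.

Master Theorem for T(n) = 58T(n/6) + O(n^2):

a = 58, b = 6, c = 2
log_b(a) = log_6(58) = 2.2662

Case 1: c = 2 < log_6(58) = 2.2662
T(n) = O(n^(log_6 58))

For T(n) = 58T(n/6) + O(n^2): log_6(58) = 2.2662. This is Case 1 of the Master Theorem (c < log_b(a), work dominated by leaves), giving O(n^(log_6 58)).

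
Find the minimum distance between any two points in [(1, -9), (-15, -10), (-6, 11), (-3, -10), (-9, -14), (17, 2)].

Computing all pairwise distances among 6 points:

d((1, -9), (-15, -10)) = 16.0312
d((1, -9), (-6, 11)) = 21.1896
d((1, -9), (-3, -10)) = 4.1231 <-- minimum
d((1, -9), (-9, -14)) = 11.1803
d((1, -9), (17, 2)) = 19.4165
d((-15, -10), (-6, 11)) = 22.8473
d((-15, -10), (-3, -10)) = 12.0
d((-15, -10), (-9, -14)) = 7.2111
d((-15, -10), (17, 2)) = 34.176
d((-6, 11), (-3, -10)) = 21.2132
d((-6, 11), (-9, -14)) = 25.1794
d((-6, 11), (17, 2)) = 24.6982
d((-3, -10), (-9, -14)) = 7.2111
d((-3, -10), (17, 2)) = 23.3238
d((-9, -14), (17, 2)) = 30.5287

Closest pair: (1, -9) and (-3, -10) with distance 4.1231

The closest pair is (1, -9) and (-3, -10) with Euclidean distance 4.1231. For 6 points, brute-force pairwise comparison is shown above. For large n, the divide-and-conquer algorithm (sort by x, recurse on halves, check the dividing strip) achieves O(n log n).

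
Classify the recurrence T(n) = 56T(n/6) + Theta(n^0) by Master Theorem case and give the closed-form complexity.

Master Theorem for T(n) = 56T(n/6) + O(n^0):

a = 56, b = 6, c = 0
log_b(a) = log_6(56) = 2.2466

Case 1: c = 0 < log_6(56) = 2.2466
T(n) = O(n^(log_6 56))

For T(n) = 56T(n/6) + O(n^0): log_6(56) = 2.2466. This is Case 1 of the Master Theorem (c < log_b(a), work dominated by leaves), giving O(n^(log_6 56)).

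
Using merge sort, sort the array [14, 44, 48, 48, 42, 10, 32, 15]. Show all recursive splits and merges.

Merge sort trace:

Split: [14, 44, 48, 48, 42, 10, 32, 15] -> [14, 44, 48, 48] and [42, 10, 32, 15]
  Split: [14, 44, 48, 48] -> [14, 44] and [48, 48]
    Split: [14, 44] -> [14] and [44]
    Merge: [14] + [44] -> [14, 44]
    Split: [48, 48] -> [48] and [48]
    Merge: [48] + [48] -> [48, 48]
  Merge: [14, 44] + [48, 48] -> [14, 44, 48, 48]
  Split: [42, 10, 32, 15] -> [42, 10] and [32, 15]
    Split: [42, 10] -> [42] and [10]
    Merge: [42] + [10] -> [10, 42]
    Split: [32, 15] -> [32] and [15]
    Merge: [32] + [15] -> [15, 32]
  Merge: [10, 42] + [15, 32] -> [10, 15, 32, 42]
Merge: [14, 44, 48, 48] + [10, 15, 32, 42] -> [10, 14, 15, 32, 42, 44, 48, 48]

Final sorted array: [10, 14, 15, 32, 42, 44, 48, 48]

The merge sort proceeds by recursively splitting the array and merging sorted halves.
After all merges, the sorted array is [10, 14, 15, 32, 42, 44, 48, 48].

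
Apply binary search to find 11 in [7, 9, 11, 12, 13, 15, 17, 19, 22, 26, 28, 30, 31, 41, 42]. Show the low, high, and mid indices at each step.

Binary search for 11 in [7, 9, 11, 12, 13, 15, 17, 19, 22, 26, 28, 30, 31, 41, 42]:

lo=0, hi=14, mid=7, arr[mid]=19 -> 19 > 11, search left half
lo=0, hi=6, mid=3, arr[mid]=12 -> 12 > 11, search left half
lo=0, hi=2, mid=1, arr[mid]=9 -> 9 < 11, search right half
lo=2, hi=2, mid=2, arr[mid]=11 -> Found target at index 2!

Binary search finds 11 at index 2 after 4 comparisons. The search repeatedly halves the search space by comparing with the middle element.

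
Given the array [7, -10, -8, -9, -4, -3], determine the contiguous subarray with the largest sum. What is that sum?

Using Kadane's algorithm on [7, -10, -8, -9, -4, -3]:

Scanning through the array:
Position 1 (value -10): max_ending_here = -3, max_so_far = 7
Position 2 (value -8): max_ending_here = -8, max_so_far = 7
Position 3 (value -9): max_ending_here = -9, max_so_far = 7
Position 4 (value -4): max_ending_here = -4, max_so_far = 7
Position 5 (value -3): max_ending_here = -3, max_so_far = 7

Maximum subarray: [7]
Maximum sum: 7

The maximum subarray is [7] with sum 7. This subarray runs from index 0 to index 0.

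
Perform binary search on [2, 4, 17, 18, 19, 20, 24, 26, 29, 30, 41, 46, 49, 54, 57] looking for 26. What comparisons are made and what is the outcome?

Binary search for 26 in [2, 4, 17, 18, 19, 20, 24, 26, 29, 30, 41, 46, 49, 54, 57]:

lo=0, hi=14, mid=7, arr[mid]=26 -> Found target at index 7!

Binary search finds 26 at index 7 after 1 comparisons. The search repeatedly halves the search space by comparing with the middle element.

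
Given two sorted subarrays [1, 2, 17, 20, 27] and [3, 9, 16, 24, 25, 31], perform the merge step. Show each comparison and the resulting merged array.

Merging process:

Compare 1 vs 3: take 1 from left. Merged: [1]
Compare 2 vs 3: take 2 from left. Merged: [1, 2]
Compare 17 vs 3: take 3 from right. Merged: [1, 2, 3]
Compare 17 vs 9: take 9 from right. Merged: [1, 2, 3, 9]
Compare 17 vs 16: take 16 from right. Merged: [1, 2, 3, 9, 16]
Compare 17 vs 24: take 17 from left. Merged: [1, 2, 3, 9, 16, 17]
Compare 20 vs 24: take 20 from left. Merged: [1, 2, 3, 9, 16, 17, 20]
Compare 27 vs 24: take 24 from right. Merged: [1, 2, 3, 9, 16, 17, 20, 24]
Compare 27 vs 25: take 25 from right. Merged: [1, 2, 3, 9, 16, 17, 20, 24, 25]
Compare 27 vs 31: take 27 from left. Merged: [1, 2, 3, 9, 16, 17, 20, 24, 25, 27]
Append remaining from right: [31]. Merged: [1, 2, 3, 9, 16, 17, 20, 24, 25, 27, 31]

Final merged array: [1, 2, 3, 9, 16, 17, 20, 24, 25, 27, 31]
Total comparisons: 10

The merged array is [1, 2, 3, 9, 16, 17, 20, 24, 25, 27, 31], requiring 10 comparisons. The merge step runs in O(n) time where n is the total number of elements.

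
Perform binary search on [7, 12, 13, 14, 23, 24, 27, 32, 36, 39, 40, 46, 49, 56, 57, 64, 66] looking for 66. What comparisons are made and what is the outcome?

Binary search for 66 in [7, 12, 13, 14, 23, 24, 27, 32, 36, 39, 40, 46, 49, 56, 57, 64, 66]:

lo=0, hi=16, mid=8, arr[mid]=36 -> 36 < 66, search right half
lo=9, hi=16, mid=12, arr[mid]=49 -> 49 < 66, search right half
lo=13, hi=16, mid=14, arr[mid]=57 -> 57 < 66, search right half
lo=15, hi=16, mid=15, arr[mid]=64 -> 64 < 66, search right half
lo=16, hi=16, mid=16, arr[mid]=66 -> Found target at index 16!

Binary search finds 66 at index 16 after 5 comparisons. The search repeatedly halves the search space by comparing with the middle element.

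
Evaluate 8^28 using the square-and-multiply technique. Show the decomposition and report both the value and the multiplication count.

Computing 8^28 by squaring (build up from 8^1; each line after the first costs one multiplication):

8^1 = 8
8^2 = (8^1)^2 = 8^2 = 64
8^3 = 8 * 8^2 = 8 * 64 = 512
8^6 = (8^3)^2 = 512^2 = 262144
8^7 = 8 * 8^6 = 8 * 262144 = 2097152
8^14 = (8^7)^2 = 2097152^2 = 4398046511104
8^28 = (8^14)^2 = 4398046511104^2 = 19342813113834066795298816

Result: 19342813113834066795298816
Multiplications needed: 6 (6 lines after 8^1)

8^28 = 19342813113834066795298816. Using exponentiation by squaring, this requires 6 multiplications. The key idea: if the exponent is even, square the half-power; if odd, multiply by the base once.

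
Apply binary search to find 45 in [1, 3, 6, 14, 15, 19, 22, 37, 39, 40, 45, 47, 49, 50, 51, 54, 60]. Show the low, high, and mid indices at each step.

Binary search for 45 in [1, 3, 6, 14, 15, 19, 22, 37, 39, 40, 45, 47, 49, 50, 51, 54, 60]:

lo=0, hi=16, mid=8, arr[mid]=39 -> 39 < 45, search right half
lo=9, hi=16, mid=12, arr[mid]=49 -> 49 > 45, search left half
lo=9, hi=11, mid=10, arr[mid]=45 -> Found target at index 10!

Binary search finds 45 at index 10 after 3 comparisons. The search repeatedly halves the search space by comparing with the middle element.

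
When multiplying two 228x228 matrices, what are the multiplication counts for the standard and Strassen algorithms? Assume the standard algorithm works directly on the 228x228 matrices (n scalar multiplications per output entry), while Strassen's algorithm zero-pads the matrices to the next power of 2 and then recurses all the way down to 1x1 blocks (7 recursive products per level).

Matrix multiplication for 228x228 matrices:

Strassen's algorithm requires power-of-2 dimensions. Pad 228x228 to 256x256 (next power of 2).

Standard algorithm: 228^3 = 11852352 multiplications
Strassen's algorithm: 7^(log2(256)) = 7^8 = 5764801 multiplications
Savings: 11852352 - 5764801 = 6087551 multiplications

Standard: 11852352 multiplications (228^3). Strassen: 5764801 multiplications (7^8, after padding to 256x256). Strassen reduces 8 recursive multiplications to 7 at each level.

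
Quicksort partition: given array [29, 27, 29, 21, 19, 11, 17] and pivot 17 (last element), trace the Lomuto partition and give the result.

Lomuto partition with pivot = 17:

Initial array: [29, 27, 29, 21, 19, 11, 17]

arr[0]=29 > 17: no swap
arr[1]=27 > 17: no swap
arr[2]=29 > 17: no swap
arr[3]=21 > 17: no swap
arr[4]=19 > 17: no swap
arr[5]=11 <= 17: swap with position 0, array becomes [11, 27, 29, 21, 19, 29, 17]

Place pivot at position 1: [11, 17, 29, 21, 19, 29, 27]
Pivot position: 1

After partitioning with pivot 17, the array becomes [11, 17, 29, 21, 19, 29, 27]. The pivot is placed at index 1. All elements to the left of the pivot are <= 17, and all elements to the right are > 17.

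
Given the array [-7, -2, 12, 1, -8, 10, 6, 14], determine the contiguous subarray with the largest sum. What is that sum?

Using Kadane's algorithm on [-7, -2, 12, 1, -8, 10, 6, 14]:

Scanning through the array:
Position 1 (value -2): max_ending_here = -2, max_so_far = -2
Position 2 (value 12): max_ending_here = 12, max_so_far = 12
Position 3 (value 1): max_ending_here = 13, max_so_far = 13
Position 4 (value -8): max_ending_here = 5, max_so_far = 13
Position 5 (value 10): max_ending_here = 15, max_so_far = 15
Position 6 (value 6): max_ending_here = 21, max_so_far = 21
Position 7 (value 14): max_ending_here = 35, max_so_far = 35

Maximum subarray: [12, 1, -8, 10, 6, 14]
Maximum sum: 35

The maximum subarray is [12, 1, -8, 10, 6, 14] with sum 35. This subarray runs from index 2 to index 7.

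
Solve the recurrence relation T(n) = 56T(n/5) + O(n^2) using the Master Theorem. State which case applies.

Master Theorem for T(n) = 56T(n/5) + O(n^2):

a = 56, b = 5, c = 2
log_b(a) = log_5(56) = 2.5011

Case 1: c = 2 < log_5(56) = 2.5011
T(n) = O(n^(log_5 56))

For T(n) = 56T(n/5) + O(n^2): log_5(56) = 2.5011. This is Case 1 of the Master Theorem (c < log_b(a), work dominated by leaves), giving O(n^(log_5 56)).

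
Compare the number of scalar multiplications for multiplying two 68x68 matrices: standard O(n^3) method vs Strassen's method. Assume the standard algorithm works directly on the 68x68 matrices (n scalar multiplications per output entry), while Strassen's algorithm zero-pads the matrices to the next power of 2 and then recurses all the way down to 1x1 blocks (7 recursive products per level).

Matrix multiplication for 68x68 matrices:

Strassen's algorithm requires power-of-2 dimensions. Pad 68x68 to 128x128 (next power of 2).

Standard algorithm: 68^3 = 314432 multiplications
Strassen's algorithm: 7^(log2(128)) = 7^7 = 823543 multiplications
Difference: 314432 - 823543 = -509111 (Strassen uses MORE here due to padding overhead — for small or just-over-power-of-2 n, padding can outweigh the per-level savings)

Standard: 314432 multiplications (68^3). Strassen: 823543 multiplications (7^7, after padding to 128x128). Strassen reduces 8 recursive multiplications to 7 at each level.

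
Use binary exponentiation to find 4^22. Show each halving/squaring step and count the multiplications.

Computing 4^22 by squaring (build up from 4^1; each line after the first costs one multiplication):

4^1 = 4
4^2 = (4^1)^2 = 4^2 = 16
4^4 = (4^2)^2 = 16^2 = 256
4^5 = 4 * 4^4 = 4 * 256 = 1024
4^10 = (4^5)^2 = 1024^2 = 1048576
4^11 = 4 * 4^10 = 4 * 1048576 = 4194304
4^22 = (4^11)^2 = 4194304^2 = 17592186044416

Result: 17592186044416
Multiplications needed: 6 (6 lines after 4^1)

4^22 = 17592186044416. Using exponentiation by squaring, this requires 6 multiplications. The key idea: if the exponent is even, square the half-power; if odd, multiply by the base once.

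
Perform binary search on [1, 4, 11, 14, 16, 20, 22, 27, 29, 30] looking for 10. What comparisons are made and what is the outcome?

Binary search for 10 in [1, 4, 11, 14, 16, 20, 22, 27, 29, 30]:

lo=0, hi=9, mid=4, arr[mid]=16 -> 16 > 10, search left half
lo=0, hi=3, mid=1, arr[mid]=4 -> 4 < 10, search right half
lo=2, hi=3, mid=2, arr[mid]=11 -> 11 > 10, search left half
lo=2 > hi=1, target 10 not found

Binary search determines that 10 is not in the array after 3 comparisons. The search space was exhausted without finding the target.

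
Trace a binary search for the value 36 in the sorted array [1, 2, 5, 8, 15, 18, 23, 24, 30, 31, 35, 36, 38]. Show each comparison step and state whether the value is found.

Binary search for 36 in [1, 2, 5, 8, 15, 18, 23, 24, 30, 31, 35, 36, 38]:

lo=0, hi=12, mid=6, arr[mid]=23 -> 23 < 36, search right half
lo=7, hi=12, mid=9, arr[mid]=31 -> 31 < 36, search right half
lo=10, hi=12, mid=11, arr[mid]=36 -> Found target at index 11!

Binary search finds 36 at index 11 after 3 comparisons. The search repeatedly halves the search space by comparing with the middle element.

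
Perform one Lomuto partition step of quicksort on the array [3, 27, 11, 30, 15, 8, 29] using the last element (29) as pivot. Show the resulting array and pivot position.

Lomuto partition with pivot = 29:

Initial array: [3, 27, 11, 30, 15, 8, 29]

arr[0]=3 <= 29: swap with position 0, array becomes [3, 27, 11, 30, 15, 8, 29]
arr[1]=27 <= 29: swap with position 1, array becomes [3, 27, 11, 30, 15, 8, 29]
arr[2]=11 <= 29: swap with position 2, array becomes [3, 27, 11, 30, 15, 8, 29]
arr[3]=30 > 29: no swap
arr[4]=15 <= 29: swap with position 3, array becomes [3, 27, 11, 15, 30, 8, 29]
arr[5]=8 <= 29: swap with position 4, array becomes [3, 27, 11, 15, 8, 30, 29]

Place pivot at position 5: [3, 27, 11, 15, 8, 29, 30]
Pivot position: 5

After partitioning with pivot 29, the array becomes [3, 27, 11, 15, 8, 29, 30]. The pivot is placed at index 5. All elements to the left of the pivot are <= 29, and all elements to the right are > 29.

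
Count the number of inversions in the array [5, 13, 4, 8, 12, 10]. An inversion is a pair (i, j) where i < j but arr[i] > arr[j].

Finding inversions in [5, 13, 4, 8, 12, 10]:

(0, 2): arr[0]=5 > arr[2]=4
(1, 2): arr[1]=13 > arr[2]=4
(1, 3): arr[1]=13 > arr[3]=8
(1, 4): arr[1]=13 > arr[4]=12
(1, 5): arr[1]=13 > arr[5]=10
(4, 5): arr[4]=12 > arr[5]=10

Total inversions: 6

The array has 6 inversion(s): (0,2), (1,2), (1,3), (1,4), (1,5), (4,5). Each pair (i,j) satisfies i < j and arr[i] > arr[j].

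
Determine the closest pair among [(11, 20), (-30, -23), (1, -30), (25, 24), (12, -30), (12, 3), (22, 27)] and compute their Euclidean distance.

Computing all pairwise distances among 7 points:

d((11, 20), (-30, -23)) = 59.4138
d((11, 20), (1, -30)) = 50.9902
d((11, 20), (25, 24)) = 14.5602
d((11, 20), (12, -30)) = 50.01
d((11, 20), (12, 3)) = 17.0294
d((11, 20), (22, 27)) = 13.0384
d((-30, -23), (1, -30)) = 31.7805
d((-30, -23), (25, 24)) = 72.3464
d((-30, -23), (12, -30)) = 42.5793
d((-30, -23), (12, 3)) = 49.3964
d((-30, -23), (22, 27)) = 72.1388
d((1, -30), (25, 24)) = 59.0931
d((1, -30), (12, -30)) = 11.0
d((1, -30), (12, 3)) = 34.7851
d((1, -30), (22, 27)) = 60.7454
d((25, 24), (12, -30)) = 55.5428
d((25, 24), (12, 3)) = 24.6982
d((25, 24), (22, 27)) = 4.2426 <-- minimum
d((12, -30), (12, 3)) = 33.0
d((12, -30), (22, 27)) = 57.8705
d((12, 3), (22, 27)) = 26.0

Closest pair: (25, 24) and (22, 27) with distance 4.2426

The closest pair is (25, 24) and (22, 27) with Euclidean distance 4.2426. For 7 points, brute-force pairwise comparison is shown above. For large n, the divide-and-conquer algorithm (sort by x, recurse on halves, check the dividing strip) achieves O(n log n).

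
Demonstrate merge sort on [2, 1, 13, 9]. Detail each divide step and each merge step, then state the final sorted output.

Merge sort trace:

Split: [2, 1, 13, 9] -> [2, 1] and [13, 9]
  Split: [2, 1] -> [2] and [1]
  Merge: [2] + [1] -> [1, 2]
  Split: [13, 9] -> [13] and [9]
  Merge: [13] + [9] -> [9, 13]
Merge: [1, 2] + [9, 13] -> [1, 2, 9, 13]

Final sorted array: [1, 2, 9, 13]

The merge sort proceeds by recursively splitting the array and merging sorted halves.
After all merges, the sorted array is [1, 2, 9, 13].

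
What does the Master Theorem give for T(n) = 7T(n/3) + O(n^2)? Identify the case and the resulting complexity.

Master Theorem for T(n) = 7T(n/3) + O(n^2):

a = 7, b = 3, c = 2
log_b(a) = log_3(7) = 1.7712

Case 3: c = 2 > log_3(7) = 1.7712
T(n) = O(n^2) = O(n^2)

For T(n) = 7T(n/3) + O(n^2): log_3(7) = 1.7712. This is Case 3 of the Master Theorem (c > log_b(a), work dominated by root), giving O(n^2).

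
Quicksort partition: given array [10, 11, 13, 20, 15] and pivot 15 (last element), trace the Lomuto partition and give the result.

Lomuto partition with pivot = 15:

Initial array: [10, 11, 13, 20, 15]

arr[0]=10 <= 15: swap with position 0, array becomes [10, 11, 13, 20, 15]
arr[1]=11 <= 15: swap with position 1, array becomes [10, 11, 13, 20, 15]
arr[2]=13 <= 15: swap with position 2, array becomes [10, 11, 13, 20, 15]
arr[3]=20 > 15: no swap

Place pivot at position 3: [10, 11, 13, 15, 20]
Pivot position: 3

After partitioning with pivot 15, the array becomes [10, 11, 13, 15, 20]. The pivot is placed at index 3. All elements to the left of the pivot are <= 15, and all elements to the right are > 15.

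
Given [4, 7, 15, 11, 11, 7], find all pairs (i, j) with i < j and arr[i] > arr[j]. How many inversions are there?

Finding inversions in [4, 7, 15, 11, 11, 7]:

(2, 3): arr[2]=15 > arr[3]=11
(2, 4): arr[2]=15 > arr[4]=11
(2, 5): arr[2]=15 > arr[5]=7
(3, 5): arr[3]=11 > arr[5]=7
(4, 5): arr[4]=11 > arr[5]=7

Total inversions: 5

The array has 5 inversion(s): (2,3), (2,4), (2,5), (3,5), (4,5). Each pair (i,j) satisfies i < j and arr[i] > arr[j].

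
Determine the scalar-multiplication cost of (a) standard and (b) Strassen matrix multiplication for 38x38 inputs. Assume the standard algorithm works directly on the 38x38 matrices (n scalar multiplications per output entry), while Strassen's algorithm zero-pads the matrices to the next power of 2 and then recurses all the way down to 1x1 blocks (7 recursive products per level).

Matrix multiplication for 38x38 matrices:

Strassen's algorithm requires power-of-2 dimensions. Pad 38x38 to 64x64 (next power of 2).

Standard algorithm: 38^3 = 54872 multiplications
Strassen's algorithm: 7^(log2(64)) = 7^6 = 117649 multiplications
Difference: 54872 - 117649 = -62777 (Strassen uses MORE here due to padding overhead — for small or just-over-power-of-2 n, padding can outweigh the per-level savings)

Standard: 54872 multiplications (38^3). Strassen: 117649 multiplications (7^6, after padding to 64x64). Strassen reduces 8 recursive multiplications to 7 at each level.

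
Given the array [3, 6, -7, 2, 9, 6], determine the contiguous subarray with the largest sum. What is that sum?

Using Kadane's algorithm on [3, 6, -7, 2, 9, 6]:

Scanning through the array:
Position 1 (value 6): max_ending_here = 9, max_so_far = 9
Position 2 (value -7): max_ending_here = 2, max_so_far = 9
Position 3 (value 2): max_ending_here = 4, max_so_far = 9
Position 4 (value 9): max_ending_here = 13, max_so_far = 13
Position 5 (value 6): max_ending_here = 19, max_so_far = 19

Maximum subarray: [3, 6, -7, 2, 9, 6]
Maximum sum: 19

The maximum subarray is [3, 6, -7, 2, 9, 6] with sum 19. This subarray runs from index 0 to index 5.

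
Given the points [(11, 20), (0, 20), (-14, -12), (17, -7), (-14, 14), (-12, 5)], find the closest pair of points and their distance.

Computing all pairwise distances among 6 points:

d((11, 20), (0, 20)) = 11.0
d((11, 20), (-14, -12)) = 40.6079
d((11, 20), (17, -7)) = 27.6586
d((11, 20), (-14, 14)) = 25.7099
d((11, 20), (-12, 5)) = 27.4591
d((0, 20), (-14, -12)) = 34.9285
d((0, 20), (17, -7)) = 31.9061
d((0, 20), (-14, 14)) = 15.2315
d((0, 20), (-12, 5)) = 19.2094
d((-14, -12), (17, -7)) = 31.4006
d((-14, -12), (-14, 14)) = 26.0
d((-14, -12), (-12, 5)) = 17.1172
d((17, -7), (-14, 14)) = 37.4433
d((17, -7), (-12, 5)) = 31.3847
d((-14, 14), (-12, 5)) = 9.2195 <-- minimum

Closest pair: (-14, 14) and (-12, 5) with distance 9.2195

The closest pair is (-14, 14) and (-12, 5) with Euclidean distance 9.2195. For 6 points, brute-force pairwise comparison is shown above. For large n, the divide-and-conquer algorithm (sort by x, recurse on halves, check the dividing strip) achieves O(n log n).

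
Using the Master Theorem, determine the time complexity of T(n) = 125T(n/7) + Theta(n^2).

Master Theorem for T(n) = 125T(n/7) + O(n^2):

a = 125, b = 7, c = 2
log_b(a) = log_7(125) = 2.4813

Case 1: c = 2 < log_7(125) = 2.4813
T(n) = O(n^(log_7 125))

For T(n) = 125T(n/7) + O(n^2): log_7(125) = 2.4813. This is Case 1 of the Master Theorem (c < log_b(a), work dominated by leaves), giving O(n^(log_7 125)).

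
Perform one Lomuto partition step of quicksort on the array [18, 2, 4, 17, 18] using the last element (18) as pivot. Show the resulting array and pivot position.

Lomuto partition with pivot = 18:

Initial array: [18, 2, 4, 17, 18]

arr[0]=18 <= 18: swap with position 0, array becomes [18, 2, 4, 17, 18]
arr[1]=2 <= 18: swap with position 1, array becomes [18, 2, 4, 17, 18]
arr[2]=4 <= 18: swap with position 2, array becomes [18, 2, 4, 17, 18]
arr[3]=17 <= 18: swap with position 3, array becomes [18, 2, 4, 17, 18]

Place pivot at position 4: [18, 2, 4, 17, 18]
Pivot position: 4

After partitioning with pivot 18, the array becomes [18, 2, 4, 17, 18]. The pivot is placed at index 4. All elements to the left of the pivot are <= 18, and all elements to the right are > 18.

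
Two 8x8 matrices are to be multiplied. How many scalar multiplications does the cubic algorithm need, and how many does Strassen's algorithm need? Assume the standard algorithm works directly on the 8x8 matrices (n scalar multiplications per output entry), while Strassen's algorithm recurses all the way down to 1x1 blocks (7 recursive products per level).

Matrix multiplication for 8x8 matrices:

Standard algorithm: 8^3 = 512 multiplications
Strassen's algorithm: 7^(log2(8)) = 7^3 = 343 multiplications
Savings: 512 - 343 = 169 multiplications

Standard: 512 multiplications (8^3). Strassen: 343 multiplications (7^3). Strassen reduces 8 recursive multiplications to 7 at each level.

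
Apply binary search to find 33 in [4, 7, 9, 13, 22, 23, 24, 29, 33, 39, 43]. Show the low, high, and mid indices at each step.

Binary search for 33 in [4, 7, 9, 13, 22, 23, 24, 29, 33, 39, 43]:

lo=0, hi=10, mid=5, arr[mid]=23 -> 23 < 33, search right half
lo=6, hi=10, mid=8, arr[mid]=33 -> Found target at index 8!

Binary search finds 33 at index 8 after 2 comparisons. The search repeatedly halves the search space by comparing with the middle element.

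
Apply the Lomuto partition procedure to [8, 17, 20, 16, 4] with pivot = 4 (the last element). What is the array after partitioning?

Lomuto partition with pivot = 4:

Initial array: [8, 17, 20, 16, 4]

arr[0]=8 > 4: no swap
arr[1]=17 > 4: no swap
arr[2]=20 > 4: no swap
arr[3]=16 > 4: no swap

Place pivot at position 0: [4, 17, 20, 16, 8]
Pivot position: 0

After partitioning with pivot 4, the array becomes [4, 17, 20, 16, 8]. The pivot is placed at index 0. All elements to the left of the pivot are <= 4, and all elements to the right are > 4.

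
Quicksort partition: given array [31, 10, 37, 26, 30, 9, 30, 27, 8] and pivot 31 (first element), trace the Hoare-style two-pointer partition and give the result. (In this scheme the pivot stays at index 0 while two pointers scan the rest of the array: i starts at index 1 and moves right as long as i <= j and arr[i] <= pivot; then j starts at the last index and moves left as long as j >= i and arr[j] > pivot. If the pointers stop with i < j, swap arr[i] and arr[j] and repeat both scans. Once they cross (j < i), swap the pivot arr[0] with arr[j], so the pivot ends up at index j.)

Hoare-style two-pointer partition with pivot = 31:

Initial array: [31, 10, 37, 26, 30, 9, 30, 27, 8]

Pointers start at i = 1, j = 8.
i stops at index 2 (arr[2]=37 > 31), j stops at index 8 (arr[8]=8 <= 31): swap arr[2] and arr[8], array becomes [31, 10, 8, 26, 30, 9, 30, 27, 37]
i ends at 8, j ends at 7: the pointers have crossed (j < i), so scanning stops.

Swap pivot arr[0] with arr[7] to place pivot at position 7: [27, 10, 8, 26, 30, 9, 30, 31, 37]
Pivot position: 7

After partitioning with pivot 31, the array becomes [27, 10, 8, 26, 30, 9, 30, 31, 37]. The pivot is placed at index 7. All elements to the left of the pivot are <= 31, and all elements to the right are > 31.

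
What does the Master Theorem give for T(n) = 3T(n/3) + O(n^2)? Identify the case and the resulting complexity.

Master Theorem for T(n) = 3T(n/3) + O(n^2):

a = 3, b = 3, c = 2
log_b(a) = log_3(3) = 1.0000

Case 3: c = 2 > log_3(3) = 1.0000
T(n) = O(n^2) = O(n^2)

For T(n) = 3T(n/3) + O(n^2): log_3(3) = 1.0000. This is Case 3 of the Master Theorem (c > log_b(a), work dominated by root), giving O(n^2).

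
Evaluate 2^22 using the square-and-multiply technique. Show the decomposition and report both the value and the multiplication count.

Computing 2^22 by squaring (build up from 2^1; each line after the first costs one multiplication):

2^1 = 2
2^2 = (2^1)^2 = 2^2 = 4
2^4 = (2^2)^2 = 4^2 = 16
2^5 = 2 * 2^4 = 2 * 16 = 32
2^10 = (2^5)^2 = 32^2 = 1024
2^11 = 2 * 2^10 = 2 * 1024 = 2048
2^22 = (2^11)^2 = 2048^2 = 4194304

Result: 4194304
Multiplications needed: 6 (6 lines after 2^1)

2^22 = 4194304. Using exponentiation by squaring, this requires 6 multiplications. The key idea: if the exponent is even, square the half-power; if odd, multiply by the base once.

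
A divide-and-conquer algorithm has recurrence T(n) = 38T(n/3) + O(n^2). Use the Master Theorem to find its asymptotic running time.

Master Theorem for T(n) = 38T(n/3) + O(n^2):

a = 38, b = 3, c = 2
log_b(a) = log_3(38) = 3.3111

Case 1: c = 2 < log_3(38) = 3.3111
T(n) = O(n^(log_3 38))

For T(n) = 38T(n/3) + O(n^2): log_3(38) = 3.3111. This is Case 1 of the Master Theorem (c < log_b(a), work dominated by leaves), giving O(n^(log_3 38)).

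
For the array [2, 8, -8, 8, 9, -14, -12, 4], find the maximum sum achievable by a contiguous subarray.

Using Kadane's algorithm on [2, 8, -8, 8, 9, -14, -12, 4]:

Scanning through the array:
Position 1 (value 8): max_ending_here = 10, max_so_far = 10
Position 2 (value -8): max_ending_here = 2, max_so_far = 10
Position 3 (value 8): max_ending_here = 10, max_so_far = 10
Position 4 (value 9): max_ending_here = 19, max_so_far = 19
Position 5 (value -14): max_ending_here = 5, max_so_far = 19
Position 6 (value -12): max_ending_here = -7, max_so_far = 19
Position 7 (value 4): max_ending_here = 4, max_so_far = 19

Maximum subarray: [2, 8, -8, 8, 9]
Maximum sum: 19

The maximum subarray is [2, 8, -8, 8, 9] with sum 19. This subarray runs from index 0 to index 4.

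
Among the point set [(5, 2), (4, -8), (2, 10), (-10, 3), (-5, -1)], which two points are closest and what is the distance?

Computing all pairwise distances among 5 points:

d((5, 2), (4, -8)) = 10.0499
d((5, 2), (2, 10)) = 8.544
d((5, 2), (-10, 3)) = 15.0333
d((5, 2), (-5, -1)) = 10.4403
d((4, -8), (2, 10)) = 18.1108
d((4, -8), (-10, 3)) = 17.8045
d((4, -8), (-5, -1)) = 11.4018
d((2, 10), (-10, 3)) = 13.8924
d((2, 10), (-5, -1)) = 13.0384
d((-10, 3), (-5, -1)) = 6.4031 <-- minimum

Closest pair: (-10, 3) and (-5, -1) with distance 6.4031

The closest pair is (-10, 3) and (-5, -1) with Euclidean distance 6.4031. For 5 points, brute-force pairwise comparison is shown above. For large n, the divide-and-conquer algorithm (sort by x, recurse on halves, check the dividing strip) achieves O(n log n).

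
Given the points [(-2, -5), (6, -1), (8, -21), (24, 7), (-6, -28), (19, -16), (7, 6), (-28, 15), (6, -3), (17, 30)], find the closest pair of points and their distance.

Computing all pairwise distances among 10 points:

d((-2, -5), (6, -1)) = 8.9443
d((-2, -5), (8, -21)) = 18.868
d((-2, -5), (24, 7)) = 28.6356
d((-2, -5), (-6, -28)) = 23.3452
d((-2, -5), (19, -16)) = 23.7065
d((-2, -5), (7, 6)) = 14.2127
d((-2, -5), (-28, 15)) = 32.8024
d((-2, -5), (6, -3)) = 8.2462
d((-2, -5), (17, 30)) = 39.8246
d((6, -1), (8, -21)) = 20.0998
d((6, -1), (24, 7)) = 19.6977
d((6, -1), (-6, -28)) = 29.5466
d((6, -1), (19, -16)) = 19.8494
d((6, -1), (7, 6)) = 7.0711
d((6, -1), (-28, 15)) = 37.5766
d((6, -1), (6, -3)) = 2.0 <-- minimum
d((6, -1), (17, 30)) = 32.8938
d((8, -21), (24, 7)) = 32.249
d((8, -21), (-6, -28)) = 15.6525
d((8, -21), (19, -16)) = 12.083
d((8, -21), (7, 6)) = 27.0185
d((8, -21), (-28, 15)) = 50.9117
d((8, -21), (6, -3)) = 18.1108
d((8, -21), (17, 30)) = 51.788
d((24, 7), (-6, -28)) = 46.0977
d((24, 7), (19, -16)) = 23.5372
d((24, 7), (7, 6)) = 17.0294
d((24, 7), (-28, 15)) = 52.6118
d((24, 7), (6, -3)) = 20.5913
d((24, 7), (17, 30)) = 24.0416
d((-6, -28), (19, -16)) = 27.7308
d((-6, -28), (7, 6)) = 36.4005
d((-6, -28), (-28, 15)) = 48.3011
d((-6, -28), (6, -3)) = 27.7308
d((-6, -28), (17, 30)) = 62.3939
d((19, -16), (7, 6)) = 25.0599
d((19, -16), (-28, 15)) = 56.3028
d((19, -16), (6, -3)) = 18.3848
d((19, -16), (17, 30)) = 46.0435
d((7, 6), (-28, 15)) = 36.1386
d((7, 6), (6, -3)) = 9.0554
d((7, 6), (17, 30)) = 26.0
d((-28, 15), (6, -3)) = 38.4708
d((-28, 15), (17, 30)) = 47.4342
d((6, -3), (17, 30)) = 34.7851

Closest pair: (6, -1) and (6, -3) with distance 2.0

The closest pair is (6, -1) and (6, -3) with Euclidean distance 2.0. For 10 points, brute-force pairwise comparison is shown above. For large n, the divide-and-conquer algorithm (sort by x, recurse on halves, check the dividing strip) achieves O(n log n).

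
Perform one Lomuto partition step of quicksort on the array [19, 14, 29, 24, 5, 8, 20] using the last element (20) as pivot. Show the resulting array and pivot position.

Lomuto partition with pivot = 20:

Initial array: [19, 14, 29, 24, 5, 8, 20]

arr[0]=19 <= 20: swap with position 0, array becomes [19, 14, 29, 24, 5, 8, 20]
arr[1]=14 <= 20: swap with position 1, array becomes [19, 14, 29, 24, 5, 8, 20]
arr[2]=29 > 20: no swap
arr[3]=24 > 20: no swap
arr[4]=5 <= 20: swap with position 2, array becomes [19, 14, 5, 24, 29, 8, 20]
arr[5]=8 <= 20: swap with position 3, array becomes [19, 14, 5, 8, 29, 24, 20]

Place pivot at position 4: [19, 14, 5, 8, 20, 24, 29]
Pivot position: 4

After partitioning with pivot 20, the array becomes [19, 14, 5, 8, 20, 24, 29]. The pivot is placed at index 4. All elements to the left of the pivot are <= 20, and all elements to the right are > 20.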